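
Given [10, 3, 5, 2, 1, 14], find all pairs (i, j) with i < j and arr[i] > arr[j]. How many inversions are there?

Finding inversions in [10, 3, 5, 2, 1, 14]:

(0, 1): arr[0]=10 > arr[1]=3
(0, 2): arr[0]=10 > arr[2]=5
(0, 3): arr[0]=10 > arr[3]=2
(0, 4): arr[0]=10 > arr[4]=1
(1, 3): arr[1]=3 > arr[3]=2
(1, 4): arr[1]=3 > arr[4]=1
(2, 3): arr[2]=5 > arr[3]=2
(2, 4): arr[2]=5 > arr[4]=1
(3, 4): arr[3]=2 > arr[4]=1

Total inversions: 9

The array has 9 inversion(s): (0,1), (0,2), (0,3), (0,4), (1,3), (1,4), (2,3), (2,4), (3,4). Each pair (i,j) satisfies i < j and arr[i] > arr[j].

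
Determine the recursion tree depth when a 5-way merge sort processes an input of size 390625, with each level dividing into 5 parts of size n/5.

For divide and conquer with division factor 5:

Problem sizes at each level:
Level 0: 390625
Level 1: 78125
Level 2: 15625
Level 3: 3125
Level 4: 625
Level 5: 125
Level 6: 25
Level 7: 5
Level 8: 1

The root is level 0 and the size-1 base case is level 8 (the tree spans levels 0 through 8, i.e. 9 levels counting the root), so the depth is the number of divisions: log_5(390625) = 8

The recursion tree depth is log_5(390625) = 8. At each level, the problem size is divided by 5, so it takes 8 divisions to reduce to a base case of size 1. The algorithm makes 5 recursive calls at each level.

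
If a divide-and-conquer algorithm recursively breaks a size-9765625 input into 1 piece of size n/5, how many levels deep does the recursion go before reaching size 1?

For divide and conquer with division factor 5:

Problem sizes at each level:
Level 0: 9765625
Level 1: 1953125
Level 2: 390625
Level 3: 78125
Level 4: 15625
Level 5: 3125
Level 6: 625
Level 7: 125
Level 8: 25
Level 9: 5
Level 10: 1

The root is level 0 and the size-1 base case is level 10 (the tree spans levels 0 through 10, i.e. 11 levels counting the root), so the depth is the number of divisions: log_5(9765625) = 10

The recursion tree depth is log_5(9765625) = 10. At each level, the problem size is divided by 5, so it takes 10 divisions to reduce to a base case of size 1. The algorithm makes 1 recursive call at each level.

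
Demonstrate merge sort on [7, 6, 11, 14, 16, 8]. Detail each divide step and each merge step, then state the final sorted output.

Merge sort trace:

Split: [7, 6, 11, 14, 16, 8] -> [7, 6, 11] and [14, 16, 8]
  Split: [7, 6, 11] -> [7] and [6, 11]
    Split: [6, 11] -> [6] and [11]
    Merge: [6] + [11] -> [6, 11]
  Merge: [7] + [6, 11] -> [6, 7, 11]
  Split: [14, 16, 8] -> [14] and [16, 8]
    Split: [16, 8] -> [16] and [8]
    Merge: [16] + [8] -> [8, 16]
  Merge: [14] + [8, 16] -> [8, 14, 16]
Merge: [6, 7, 11] + [8, 14, 16] -> [6, 7, 8, 11, 14, 16]

Final sorted array: [6, 7, 8, 11, 14, 16]

The merge sort proceeds by recursively splitting the array and merging sorted halves.
After all merges, the sorted array is [6, 7, 8, 11, 14, 16].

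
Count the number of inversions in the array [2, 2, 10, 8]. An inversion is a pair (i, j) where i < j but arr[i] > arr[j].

Finding inversions in [2, 2, 10, 8]:

(2, 3): arr[2]=10 > arr[3]=8

Total inversions: 1

The array has 1 inversion(s): (2,3). Each pair (i,j) satisfies i < j and arr[i] > arr[j].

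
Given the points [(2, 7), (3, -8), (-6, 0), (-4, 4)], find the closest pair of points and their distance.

Computing all pairwise distances among 4 points:

d((2, 7), (3, -8)) = 15.0333
d((2, 7), (-6, 0)) = 10.6301
d((2, 7), (-4, 4)) = 6.7082
d((3, -8), (-6, 0)) = 12.0416
d((3, -8), (-4, 4)) = 13.8924
d((-6, 0), (-4, 4)) = 4.4721 <-- minimum

Closest pair: (-6, 0) and (-4, 4) with distance 4.4721

The closest pair is (-6, 0) and (-4, 4) with Euclidean distance 4.4721. For 4 points, brute-force pairwise comparison is shown above. For large n, the divide-and-conquer algorithm (sort by x, recurse on halves, check the dividing strip) achieves O(n log n).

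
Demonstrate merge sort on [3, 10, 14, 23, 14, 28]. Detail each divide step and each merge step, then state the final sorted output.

Merge sort trace:

Split: [3, 10, 14, 23, 14, 28] -> [3, 10, 14] and [23, 14, 28]
  Split: [3, 10, 14] -> [3] and [10, 14]
    Split: [10, 14] -> [10] and [14]
    Merge: [10] + [14] -> [10, 14]
  Merge: [3] + [10, 14] -> [3, 10, 14]
  Split: [23, 14, 28] -> [23] and [14, 28]
    Split: [14, 28] -> [14] and [28]
    Merge: [14] + [28] -> [14, 28]
  Merge: [23] + [14, 28] -> [14, 23, 28]
Merge: [3, 10, 14] + [14, 23, 28] -> [3, 10, 14, 14, 23, 28]

Final sorted array: [3, 10, 14, 14, 23, 28]

The merge sort proceeds by recursively splitting the array and merging sorted halves.
After all merges, the sorted array is [3, 10, 14, 14, 23, 28].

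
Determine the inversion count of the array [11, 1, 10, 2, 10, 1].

Finding inversions in [11, 1, 10, 2, 10, 1]:

(0, 1): arr[0]=11 > arr[1]=1
(0, 2): arr[0]=11 > arr[2]=10
(0, 3): arr[0]=11 > arr[3]=2
(0, 4): arr[0]=11 > arr[4]=10
(0, 5): arr[0]=11 > arr[5]=1
(2, 3): arr[2]=10 > arr[3]=2
(2, 5): arr[2]=10 > arr[5]=1
(3, 5): arr[3]=2 > arr[5]=1
(4, 5): arr[4]=10 > arr[5]=1

Total inversions: 9

The array has 9 inversion(s): (0,1), (0,2), (0,3), (0,4), (0,5), (2,3), (2,5), (3,5), (4,5). Each pair (i,j) satisfies i < j and arr[i] > arr[j].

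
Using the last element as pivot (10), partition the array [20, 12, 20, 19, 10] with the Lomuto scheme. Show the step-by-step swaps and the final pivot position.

Lomuto partition with pivot = 10:

Initial array: [20, 12, 20, 19, 10]

arr[0]=20 > 10: no swap
arr[1]=12 > 10: no swap
arr[2]=20 > 10: no swap
arr[3]=19 > 10: no swap

Place pivot at position 0: [10, 12, 20, 19, 20]
Pivot position: 0

After partitioning with pivot 10, the array becomes [10, 12, 20, 19, 20]. The pivot is placed at index 0. All elements to the left of the pivot are <= 10, and all elements to the right are > 10.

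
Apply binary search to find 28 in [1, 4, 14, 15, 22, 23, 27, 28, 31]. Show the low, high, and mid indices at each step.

Binary search for 28 in [1, 4, 14, 15, 22, 23, 27, 28, 31]:

lo=0, hi=8, mid=4, arr[mid]=22 -> 22 < 28, search right half
lo=5, hi=8, mid=6, arr[mid]=27 -> 27 < 28, search right half
lo=7, hi=8, mid=7, arr[mid]=28 -> Found target at index 7!

Binary search finds 28 at index 7 after 3 comparisons. The search repeatedly halves the search space by comparing with the middle element.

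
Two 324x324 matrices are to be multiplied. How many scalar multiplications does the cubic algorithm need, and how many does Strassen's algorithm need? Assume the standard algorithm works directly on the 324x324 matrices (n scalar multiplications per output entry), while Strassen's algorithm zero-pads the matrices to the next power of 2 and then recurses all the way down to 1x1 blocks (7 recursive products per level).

Matrix multiplication for 324x324 matrices:

Strassen's algorithm requires power-of-2 dimensions. Pad 324x324 to 512x512 (next power of 2).

Standard algorithm: 324^3 = 34012224 multiplications
Strassen's algorithm: 7^(log2(512)) = 7^9 = 40353607 multiplications
Difference: 34012224 - 40353607 = -6341383 (Strassen uses MORE here due to padding overhead — for small or just-over-power-of-2 n, padding can outweigh the per-level savings)

Standard: 34012224 multiplications (324^3). Strassen: 40353607 multiplications (7^9, after padding to 512x512). Strassen reduces 8 recursive multiplications to 7 at each level.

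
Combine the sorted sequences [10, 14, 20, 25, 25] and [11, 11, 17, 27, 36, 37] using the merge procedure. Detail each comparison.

Merging process:

Compare 10 vs 11: take 10 from left. Merged: [10]
Compare 14 vs 11: take 11 from right. Merged: [10, 11]
Compare 14 vs 11: take 11 from right. Merged: [10, 11, 11]
Compare 14 vs 17: take 14 from left. Merged: [10, 11, 11, 14]
Compare 20 vs 17: take 17 from right. Merged: [10, 11, 11, 14, 17]
Compare 20 vs 27: take 20 from left. Merged: [10, 11, 11, 14, 17, 20]
Compare 25 vs 27: take 25 from left. Merged: [10, 11, 11, 14, 17, 20, 25]
Compare 25 vs 27: take 25 from left. Merged: [10, 11, 11, 14, 17, 20, 25, 25]
Append remaining from right: [27, 36, 37]. Merged: [10, 11, 11, 14, 17, 20, 25, 25, 27, 36, 37]

Final merged array: [10, 11, 11, 14, 17, 20, 25, 25, 27, 36, 37]
Total comparisons: 8

The merged array is [10, 11, 11, 14, 17, 20, 25, 25, 27, 36, 37], requiring 8 comparisons. The merge step runs in O(n) time where n is the total number of elements.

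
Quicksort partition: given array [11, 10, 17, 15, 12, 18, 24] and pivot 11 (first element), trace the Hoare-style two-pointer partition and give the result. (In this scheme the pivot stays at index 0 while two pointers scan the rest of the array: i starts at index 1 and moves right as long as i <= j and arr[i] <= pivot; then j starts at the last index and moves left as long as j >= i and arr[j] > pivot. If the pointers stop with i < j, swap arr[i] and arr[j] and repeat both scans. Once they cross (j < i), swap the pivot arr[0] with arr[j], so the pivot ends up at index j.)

Hoare-style two-pointer partition with pivot = 11:

Initial array: [11, 10, 17, 15, 12, 18, 24]

Pointers start at i = 1, j = 6.
i ends at 2, j ends at 1: the pointers have crossed (j < i), so scanning stops.

Swap pivot arr[0] with arr[1] to place pivot at position 1: [10, 11, 17, 15, 12, 18, 24]
Pivot position: 1

After partitioning with pivot 11, the array becomes [10, 11, 17, 15, 12, 18, 24]. The pivot is placed at index 1. All elements to the left of the pivot are <= 11, and all elements to the right are > 11.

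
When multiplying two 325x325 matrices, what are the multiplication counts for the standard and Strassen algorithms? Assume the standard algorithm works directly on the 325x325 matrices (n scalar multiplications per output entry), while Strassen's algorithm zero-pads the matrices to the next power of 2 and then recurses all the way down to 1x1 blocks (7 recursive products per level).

Matrix multiplication for 325x325 matrices:

Strassen's algorithm requires power-of-2 dimensions. Pad 325x325 to 512x512 (next power of 2).

Standard algorithm: 325^3 = 34328125 multiplications
Strassen's algorithm: 7^(log2(512)) = 7^9 = 40353607 multiplications
Difference: 34328125 - 40353607 = -6025482 (Strassen uses MORE here due to padding overhead — for small or just-over-power-of-2 n, padding can outweigh the per-level savings)

Standard: 34328125 multiplications (325^3). Strassen: 40353607 multiplications (7^9, after padding to 512x512). Strassen reduces 8 recursive multiplications to 7 at each level.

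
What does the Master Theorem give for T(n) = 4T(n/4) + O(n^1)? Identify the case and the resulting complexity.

Master Theorem for T(n) = 4T(n/4) + O(n^1):

a = 4, b = 4, c = 1
log_b(a) = log_4(4) = 1.0000

Case 2: c = 1 = log_4(4) = 1.0000
T(n) = O(n^1 log n) = O(n log n)

For T(n) = 4T(n/4) + O(n^1): log_4(4) = 1.0000. This is Case 2 of the Master Theorem (c = log_b(a), equal work at all levels), giving O(n log n).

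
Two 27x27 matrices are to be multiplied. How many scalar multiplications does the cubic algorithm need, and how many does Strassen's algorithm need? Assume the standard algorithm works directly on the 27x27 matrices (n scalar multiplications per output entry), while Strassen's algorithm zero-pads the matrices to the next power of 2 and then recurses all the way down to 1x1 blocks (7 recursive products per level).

Matrix multiplication for 27x27 matrices:

Strassen's algorithm requires power-of-2 dimensions. Pad 27x27 to 32x32 (next power of 2).

Standard algorithm: 27^3 = 19683 multiplications
Strassen's algorithm: 7^(log2(32)) = 7^5 = 16807 multiplications
Savings: 19683 - 16807 = 2876 multiplications

Standard: 19683 multiplications (27^3). Strassen: 16807 multiplications (7^5, after padding to 32x32). Strassen reduces 8 recursive multiplications to 7 at each level.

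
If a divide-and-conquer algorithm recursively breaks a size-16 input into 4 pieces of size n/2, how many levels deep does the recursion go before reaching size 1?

For divide and conquer with division factor 2:

Problem sizes at each level:
Level 0: 16
Level 1: 8
Level 2: 4
Level 3: 2
Level 4: 1

The root is level 0 and the size-1 base case is level 4 (the tree spans levels 0 through 4, i.e. 5 levels counting the root), so the depth is the number of divisions: log_2(16) = 4

The recursion tree depth is log_2(16) = 4. At each level, the problem size is divided by 2, so it takes 4 divisions to reduce to a base case of size 1. The algorithm makes 4 recursive calls at each level.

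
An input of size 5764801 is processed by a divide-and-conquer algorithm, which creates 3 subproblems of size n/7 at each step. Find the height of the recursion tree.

For divide and conquer with division factor 7:

Problem sizes at each level:
Level 0: 5764801
Level 1: 823543
Level 2: 117649
Level 3: 16807
Level 4: 2401
Level 5: 343
Level 6: 49
Level 7: 7
Level 8: 1

The root is level 0 and the size-1 base case is level 8 (the tree spans levels 0 through 8, i.e. 9 levels counting the root), so the depth is the number of divisions: log_7(5764801) = 8

The recursion tree depth is log_7(5764801) = 8. At each level, the problem size is divided by 7, so it takes 8 divisions to reduce to a base case of size 1. The algorithm makes 3 recursive calls at each level.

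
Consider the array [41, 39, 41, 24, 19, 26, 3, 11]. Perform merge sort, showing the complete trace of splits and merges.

Merge sort trace:

Split: [41, 39, 41, 24, 19, 26, 3, 11] -> [41, 39, 41, 24] and [19, 26, 3, 11]
  Split: [41, 39, 41, 24] -> [41, 39] and [41, 24]
    Split: [41, 39] -> [41] and [39]
    Merge: [41] + [39] -> [39, 41]
    Split: [41, 24] -> [41] and [24]
    Merge: [41] + [24] -> [24, 41]
  Merge: [39, 41] + [24, 41] -> [24, 39, 41, 41]
  Split: [19, 26, 3, 11] -> [19, 26] and [3, 11]
    Split: [19, 26] -> [19] and [26]
    Merge: [19] + [26] -> [19, 26]
    Split: [3, 11] -> [3] and [11]
    Merge: [3] + [11] -> [3, 11]
  Merge: [19, 26] + [3, 11] -> [3, 11, 19, 26]
Merge: [24, 39, 41, 41] + [3, 11, 19, 26] -> [3, 11, 19, 24, 26, 39, 41, 41]

Final sorted array: [3, 11, 19, 24, 26, 39, 41, 41]

The merge sort proceeds by recursively splitting the array and merging sorted halves.
After all merges, the sorted array is [3, 11, 19, 24, 26, 39, 41, 41].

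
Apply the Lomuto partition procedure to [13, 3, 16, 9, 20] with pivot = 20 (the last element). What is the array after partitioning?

Lomuto partition with pivot = 20:

Initial array: [13, 3, 16, 9, 20]

arr[0]=13 <= 20: swap with position 0, array becomes [13, 3, 16, 9, 20]
arr[1]=3 <= 20: swap with position 1, array becomes [13, 3, 16, 9, 20]
arr[2]=16 <= 20: swap with position 2, array becomes [13, 3, 16, 9, 20]
arr[3]=9 <= 20: swap with position 3, array becomes [13, 3, 16, 9, 20]

Place pivot at position 4: [13, 3, 16, 9, 20]
Pivot position: 4

After partitioning with pivot 20, the array becomes [13, 3, 16, 9, 20]. The pivot is placed at index 4. All elements to the left of the pivot are <= 20, and all elements to the right are > 20.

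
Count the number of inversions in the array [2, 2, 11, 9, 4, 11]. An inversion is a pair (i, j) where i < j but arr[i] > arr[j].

Finding inversions in [2, 2, 11, 9, 4, 11]:

(2, 3): arr[2]=11 > arr[3]=9
(2, 4): arr[2]=11 > arr[4]=4
(3, 4): arr[3]=9 > arr[4]=4

Total inversions: 3

The array has 3 inversion(s): (2,3), (2,4), (3,4). Each pair (i,j) satisfies i < j and arr[i] > arr[j].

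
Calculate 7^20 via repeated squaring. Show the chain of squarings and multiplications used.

Computing 7^20 by squaring (build up from 7^1; each line after the first costs one multiplication):

7^1 = 7
7^2 = (7^1)^2 = 7^2 = 49
7^4 = (7^2)^2 = 49^2 = 2401
7^5 = 7 * 7^4 = 7 * 2401 = 16807
7^10 = (7^5)^2 = 16807^2 = 282475249
7^20 = (7^10)^2 = 282475249^2 = 79792266297612001

Result: 79792266297612001
Multiplications needed: 5 (5 lines after 7^1)

7^20 = 79792266297612001. Using exponentiation by squaring, this requires 5 multiplications. The key idea: if the exponent is even, square the half-power; if odd, multiply by the base once.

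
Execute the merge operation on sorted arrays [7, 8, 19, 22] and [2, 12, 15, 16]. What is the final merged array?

Merging process:

Compare 7 vs 2: take 2 from right. Merged: [2]
Compare 7 vs 12: take 7 from left. Merged: [2, 7]
Compare 8 vs 12: take 8 from left. Merged: [2, 7, 8]
Compare 19 vs 12: take 12 from right. Merged: [2, 7, 8, 12]
Compare 19 vs 15: take 15 from right. Merged: [2, 7, 8, 12, 15]
Compare 19 vs 16: take 16 from right. Merged: [2, 7, 8, 12, 15, 16]
Append remaining from left: [19, 22]. Merged: [2, 7, 8, 12, 15, 16, 19, 22]

Final merged array: [2, 7, 8, 12, 15, 16, 19, 22]
Total comparisons: 6

The merged array is [2, 7, 8, 12, 15, 16, 19, 22], requiring 6 comparisons. The merge step runs in O(n) time where n is the total number of elements.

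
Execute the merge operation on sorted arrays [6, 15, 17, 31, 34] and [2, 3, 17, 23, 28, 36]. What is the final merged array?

Merging process:

Compare 6 vs 2: take 2 from right. Merged: [2]
Compare 6 vs 3: take 3 from right. Merged: [2, 3]
Compare 6 vs 17: take 6 from left. Merged: [2, 3, 6]
Compare 15 vs 17: take 15 from left. Merged: [2, 3, 6, 15]
Compare 17 vs 17: take 17 from left. Merged: [2, 3, 6, 15, 17]
Compare 31 vs 17: take 17 from right. Merged: [2, 3, 6, 15, 17, 17]
Compare 31 vs 23: take 23 from right. Merged: [2, 3, 6, 15, 17, 17, 23]
Compare 31 vs 28: take 28 from right. Merged: [2, 3, 6, 15, 17, 17, 23, 28]
Compare 31 vs 36: take 31 from left. Merged: [2, 3, 6, 15, 17, 17, 23, 28, 31]
Compare 34 vs 36: take 34 from left. Merged: [2, 3, 6, 15, 17, 17, 23, 28, 31, 34]
Append remaining from right: [36]. Merged: [2, 3, 6, 15, 17, 17, 23, 28, 31, 34, 36]

Final merged array: [2, 3, 6, 15, 17, 17, 23, 28, 31, 34, 36]
Total comparisons: 10

The merged array is [2, 3, 6, 15, 17, 17, 23, 28, 31, 34, 36], requiring 10 comparisons. The merge step runs in O(n) time where n is the total number of elements.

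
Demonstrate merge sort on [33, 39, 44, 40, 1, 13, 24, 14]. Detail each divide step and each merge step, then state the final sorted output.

Merge sort trace:

Split: [33, 39, 44, 40, 1, 13, 24, 14] -> [33, 39, 44, 40] and [1, 13, 24, 14]
  Split: [33, 39, 44, 40] -> [33, 39] and [44, 40]
    Split: [33, 39] -> [33] and [39]
    Merge: [33] + [39] -> [33, 39]
    Split: [44, 40] -> [44] and [40]
    Merge: [44] + [40] -> [40, 44]
  Merge: [33, 39] + [40, 44] -> [33, 39, 40, 44]
  Split: [1, 13, 24, 14] -> [1, 13] and [24, 14]
    Split: [1, 13] -> [1] and [13]
    Merge: [1] + [13] -> [1, 13]
    Split: [24, 14] -> [24] and [14]
    Merge: [24] + [14] -> [14, 24]
  Merge: [1, 13] + [14, 24] -> [1, 13, 14, 24]
Merge: [33, 39, 40, 44] + [1, 13, 14, 24] -> [1, 13, 14, 24, 33, 39, 40, 44]

Final sorted array: [1, 13, 14, 24, 33, 39, 40, 44]

The merge sort proceeds by recursively splitting the array and merging sorted halves.
After all merges, the sorted array is [1, 13, 14, 24, 33, 39, 40, 44].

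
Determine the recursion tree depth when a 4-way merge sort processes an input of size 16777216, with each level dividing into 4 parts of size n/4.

For divide and conquer with division factor 4:

Problem sizes at each level:
Level 0: 16777216
Level 1: 4194304
Level 2: 1048576
Level 3: 262144
Level 4: 65536
Level 5: 16384
Level 6: 4096
Level 7: 1024
Level 8: 256
Level 9: 64
Level 10: 16
Level 11: 4
Level 12: 1

The root is level 0 and the size-1 base case is level 12 (the tree spans levels 0 through 12, i.e. 13 levels counting the root), so the depth is the number of divisions: log_4(16777216) = 12

The recursion tree depth is log_4(16777216) = 12. At each level, the problem size is divided by 4, so it takes 12 divisions to reduce to a base case of size 1. The algorithm makes 4 recursive calls at each level.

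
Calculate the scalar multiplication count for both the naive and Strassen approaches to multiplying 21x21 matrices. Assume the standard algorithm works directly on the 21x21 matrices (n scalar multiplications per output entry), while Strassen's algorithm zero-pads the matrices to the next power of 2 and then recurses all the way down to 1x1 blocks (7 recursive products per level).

Matrix multiplication for 21x21 matrices:

Strassen's algorithm requires power-of-2 dimensions. Pad 21x21 to 32x32 (next power of 2).

Standard algorithm: 21^3 = 9261 multiplications
Strassen's algorithm: 7^(log2(32)) = 7^5 = 16807 multiplications
Difference: 9261 - 16807 = -7546 (Strassen uses MORE here due to padding overhead — for small or just-over-power-of-2 n, padding can outweigh the per-level savings)

Standard: 9261 multiplications (21^3). Strassen: 16807 multiplications (7^5, after padding to 32x32). Strassen reduces 8 recursive multiplications to 7 at each level.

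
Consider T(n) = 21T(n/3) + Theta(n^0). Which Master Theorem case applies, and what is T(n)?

Master Theorem for T(n) = 21T(n/3) + O(n^0):

a = 21, b = 3, c = 0
log_b(a) = log_3(21) = 2.7712

Case 1: c = 0 < log_3(21) = 2.7712
T(n) = O(n^(log_3 21))

For T(n) = 21T(n/3) + O(n^0): log_3(21) = 2.7712. This is Case 1 of the Master Theorem (c < log_b(a), work dominated by leaves), giving O(n^(log_3 21)).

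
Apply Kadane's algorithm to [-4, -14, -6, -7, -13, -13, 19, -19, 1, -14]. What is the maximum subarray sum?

Using Kadane's algorithm on [-4, -14, -6, -7, -13, -13, 19, -19, 1, -14]:

Scanning through the array:
Position 1 (value -14): max_ending_here = -14, max_so_far = -4
Position 2 (value -6): max_ending_here = -6, max_so_far = -4
Position 3 (value -7): max_ending_here = -7, max_so_far = -4
Position 4 (value -13): max_ending_here = -13, max_so_far = -4
Position 5 (value -13): max_ending_here = -13, max_so_far = -4
Position 6 (value 19): max_ending_here = 19, max_so_far = 19
Position 7 (value -19): max_ending_here = 0, max_so_far = 19
Position 8 (value 1): max_ending_here = 1, max_so_far = 19
Position 9 (value -14): max_ending_here = -13, max_so_far = 19

Maximum subarray: [19]
Maximum sum: 19

The maximum subarray is [19] with sum 19. This subarray runs from index 6 to index 6.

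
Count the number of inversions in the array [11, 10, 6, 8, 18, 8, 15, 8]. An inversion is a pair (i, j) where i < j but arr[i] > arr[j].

Finding inversions in [11, 10, 6, 8, 18, 8, 15, 8]:

(0, 1): arr[0]=11 > arr[1]=10
(0, 2): arr[0]=11 > arr[2]=6
(0, 3): arr[0]=11 > arr[3]=8
(0, 5): arr[0]=11 > arr[5]=8
(0, 7): arr[0]=11 > arr[7]=8
(1, 2): arr[1]=10 > arr[2]=6
(1, 3): arr[1]=10 > arr[3]=8
(1, 5): arr[1]=10 > arr[5]=8
(1, 7): arr[1]=10 > arr[7]=8
(4, 5): arr[4]=18 > arr[5]=8
(4, 6): arr[4]=18 > arr[6]=15
(4, 7): arr[4]=18 > arr[7]=8
(6, 7): arr[6]=15 > arr[7]=8

Total inversions: 13

The array has 13 inversion(s): (0,1), (0,2), (0,3), (0,5), (0,7), (1,2), (1,3), (1,5), (1,7), (4,5), (4,6), (4,7), (6,7). Each pair (i,j) satisfies i < j and arr[i] > arr[j].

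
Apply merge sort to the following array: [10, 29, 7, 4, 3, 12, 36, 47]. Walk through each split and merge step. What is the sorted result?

Merge sort trace:

Split: [10, 29, 7, 4, 3, 12, 36, 47] -> [10, 29, 7, 4] and [3, 12, 36, 47]
  Split: [10, 29, 7, 4] -> [10, 29] and [7, 4]
    Split: [10, 29] -> [10] and [29]
    Merge: [10] + [29] -> [10, 29]
    Split: [7, 4] -> [7] and [4]
    Merge: [7] + [4] -> [4, 7]
  Merge: [10, 29] + [4, 7] -> [4, 7, 10, 29]
  Split: [3, 12, 36, 47] -> [3, 12] and [36, 47]
    Split: [3, 12] -> [3] and [12]
    Merge: [3] + [12] -> [3, 12]
    Split: [36, 47] -> [36] and [47]
    Merge: [36] + [47] -> [36, 47]
  Merge: [3, 12] + [36, 47] -> [3, 12, 36, 47]
Merge: [4, 7, 10, 29] + [3, 12, 36, 47] -> [3, 4, 7, 10, 12, 29, 36, 47]

Final sorted array: [3, 4, 7, 10, 12, 29, 36, 47]

The merge sort proceeds by recursively splitting the array and merging sorted halves.
After all merges, the sorted array is [3, 4, 7, 10, 12, 29, 36, 47].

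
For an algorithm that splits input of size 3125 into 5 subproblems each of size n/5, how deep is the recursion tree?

For divide and conquer with division factor 5:

Problem sizes at each level:
Level 0: 3125
Level 1: 625
Level 2: 125
Level 3: 25
Level 4: 5
Level 5: 1

The root is level 0 and the size-1 base case is level 5 (the tree spans levels 0 through 5, i.e. 6 levels counting the root), so the depth is the number of divisions: log_5(3125) = 5

The recursion tree depth is log_5(3125) = 5. At each level, the problem size is divided by 5, so it takes 5 divisions to reduce to a base case of size 1. The algorithm makes 5 recursive calls at each level.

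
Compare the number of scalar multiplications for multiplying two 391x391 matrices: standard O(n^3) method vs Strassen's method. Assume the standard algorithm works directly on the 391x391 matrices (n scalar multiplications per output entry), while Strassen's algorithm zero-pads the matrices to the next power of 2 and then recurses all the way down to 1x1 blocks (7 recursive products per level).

Matrix multiplication for 391x391 matrices:

Strassen's algorithm requires power-of-2 dimensions. Pad 391x391 to 512x512 (next power of 2).

Standard algorithm: 391^3 = 59776471 multiplications
Strassen's algorithm: 7^(log2(512)) = 7^9 = 40353607 multiplications
Savings: 59776471 - 40353607 = 19422864 multiplications

Standard: 59776471 multiplications (391^3). Strassen: 40353607 multiplications (7^9, after padding to 512x512). Strassen reduces 8 recursive multiplications to 7 at each level.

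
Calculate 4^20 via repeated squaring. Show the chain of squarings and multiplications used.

Computing 4^20 by squaring (build up from 4^1; each line after the first costs one multiplication):

4^1 = 4
4^2 = (4^1)^2 = 4^2 = 16
4^4 = (4^2)^2 = 16^2 = 256
4^5 = 4 * 4^4 = 4 * 256 = 1024
4^10 = (4^5)^2 = 1024^2 = 1048576
4^20 = (4^10)^2 = 1048576^2 = 1099511627776

Result: 1099511627776
Multiplications needed: 5 (5 lines after 4^1)

4^20 = 1099511627776. Using exponentiation by squaring, this requires 5 multiplications. The key idea: if the exponent is even, square the half-power; if odd, multiply by the base once.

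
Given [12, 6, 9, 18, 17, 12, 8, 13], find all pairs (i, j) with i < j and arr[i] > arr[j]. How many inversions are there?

Finding inversions in [12, 6, 9, 18, 17, 12, 8, 13]:

(0, 1): arr[0]=12 > arr[1]=6
(0, 2): arr[0]=12 > arr[2]=9
(0, 6): arr[0]=12 > arr[6]=8
(2, 6): arr[2]=9 > arr[6]=8
(3, 4): arr[3]=18 > arr[4]=17
(3, 5): arr[3]=18 > arr[5]=12
(3, 6): arr[3]=18 > arr[6]=8
(3, 7): arr[3]=18 > arr[7]=13
(4, 5): arr[4]=17 > arr[5]=12
(4, 6): arr[4]=17 > arr[6]=8
(4, 7): arr[4]=17 > arr[7]=13
(5, 6): arr[5]=12 > arr[6]=8

Total inversions: 12

The array has 12 inversion(s): (0,1), (0,2), (0,6), (2,6), (3,4), (3,5), (3,6), (3,7), (4,5), (4,6), (4,7), (5,6). Each pair (i,j) satisfies i < j and arr[i] > arr[j].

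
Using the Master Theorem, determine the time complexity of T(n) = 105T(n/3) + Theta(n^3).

Master Theorem for T(n) = 105T(n/3) + O(n^3):

a = 105, b = 3, c = 3
log_b(a) = log_3(105) = 4.2362

Case 1: c = 3 < log_3(105) = 4.2362
T(n) = O(n^(log_3 105))

For T(n) = 105T(n/3) + O(n^3): log_3(105) = 4.2362. This is Case 1 of the Master Theorem (c < log_b(a), work dominated by leaves), giving O(n^(log_3 105)).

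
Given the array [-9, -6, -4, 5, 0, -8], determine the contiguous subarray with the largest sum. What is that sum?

Using Kadane's algorithm on [-9, -6, -4, 5, 0, -8]:

Scanning through the array:
Position 1 (value -6): max_ending_here = -6, max_so_far = -6
Position 2 (value -4): max_ending_here = -4, max_so_far = -4
Position 3 (value 5): max_ending_here = 5, max_so_far = 5
Position 4 (value 0): max_ending_here = 5, max_so_far = 5
Position 5 (value -8): max_ending_here = -3, max_so_far = 5

Maximum subarray: [5]
Maximum sum: 5

The maximum subarray is [5] with sum 5. This subarray runs from index 3 to index 3.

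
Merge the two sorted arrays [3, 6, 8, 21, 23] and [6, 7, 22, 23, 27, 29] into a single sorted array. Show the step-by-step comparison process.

Merging process:

Compare 3 vs 6: take 3 from left. Merged: [3]
Compare 6 vs 6: take 6 from left. Merged: [3, 6]
Compare 8 vs 6: take 6 from right. Merged: [3, 6, 6]
Compare 8 vs 7: take 7 from right. Merged: [3, 6, 6, 7]
Compare 8 vs 22: take 8 from left. Merged: [3, 6, 6, 7, 8]
Compare 21 vs 22: take 21 from left. Merged: [3, 6, 6, 7, 8, 21]
Compare 23 vs 22: take 22 from right. Merged: [3, 6, 6, 7, 8, 21, 22]
Compare 23 vs 23: take 23 from left. Merged: [3, 6, 6, 7, 8, 21, 22, 23]
Append remaining from right: [23, 27, 29]. Merged: [3, 6, 6, 7, 8, 21, 22, 23, 23, 27, 29]

Final merged array: [3, 6, 6, 7, 8, 21, 22, 23, 23, 27, 29]
Total comparisons: 8

The merged array is [3, 6, 6, 7, 8, 21, 22, 23, 23, 27, 29], requiring 8 comparisons. The merge step runs in O(n) time where n is the total number of elements.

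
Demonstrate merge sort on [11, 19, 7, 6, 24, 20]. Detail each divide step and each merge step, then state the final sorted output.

Merge sort trace:

Split: [11, 19, 7, 6, 24, 20] -> [11, 19, 7] and [6, 24, 20]
  Split: [11, 19, 7] -> [11] and [19, 7]
    Split: [19, 7] -> [19] and [7]
    Merge: [19] + [7] -> [7, 19]
  Merge: [11] + [7, 19] -> [7, 11, 19]
  Split: [6, 24, 20] -> [6] and [24, 20]
    Split: [24, 20] -> [24] and [20]
    Merge: [24] + [20] -> [20, 24]
  Merge: [6] + [20, 24] -> [6, 20, 24]
Merge: [7, 11, 19] + [6, 20, 24] -> [6, 7, 11, 19, 20, 24]

Final sorted array: [6, 7, 11, 19, 20, 24]

The merge sort proceeds by recursively splitting the array and merging sorted halves.
After all merges, the sorted array is [6, 7, 11, 19, 20, 24].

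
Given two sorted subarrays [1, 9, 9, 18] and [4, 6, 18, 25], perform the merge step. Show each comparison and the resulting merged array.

Merging process:

Compare 1 vs 4: take 1 from left. Merged: [1]
Compare 9 vs 4: take 4 from right. Merged: [1, 4]
Compare 9 vs 6: take 6 from right. Merged: [1, 4, 6]
Compare 9 vs 18: take 9 from left. Merged: [1, 4, 6, 9]
Compare 9 vs 18: take 9 from left. Merged: [1, 4, 6, 9, 9]
Compare 18 vs 18: take 18 from left. Merged: [1, 4, 6, 9, 9, 18]
Append remaining from right: [18, 25]. Merged: [1, 4, 6, 9, 9, 18, 18, 25]

Final merged array: [1, 4, 6, 9, 9, 18, 18, 25]
Total comparisons: 6

The merged array is [1, 4, 6, 9, 9, 18, 18, 25], requiring 6 comparisons. The merge step runs in O(n) time where n is the total number of elements.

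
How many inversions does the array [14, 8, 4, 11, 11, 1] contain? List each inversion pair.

Finding inversions in [14, 8, 4, 11, 11, 1]:

(0, 1): arr[0]=14 > arr[1]=8
(0, 2): arr[0]=14 > arr[2]=4
(0, 3): arr[0]=14 > arr[3]=11
(0, 4): arr[0]=14 > arr[4]=11
(0, 5): arr[0]=14 > arr[5]=1
(1, 2): arr[1]=8 > arr[2]=4
(1, 5): arr[1]=8 > arr[5]=1
(2, 5): arr[2]=4 > arr[5]=1
(3, 5): arr[3]=11 > arr[5]=1
(4, 5): arr[4]=11 > arr[5]=1

Total inversions: 10

The array has 10 inversion(s): (0,1), (0,2), (0,3), (0,4), (0,5), (1,2), (1,5), (2,5), (3,5), (4,5). Each pair (i,j) satisfies i < j and arr[i] > arr[j].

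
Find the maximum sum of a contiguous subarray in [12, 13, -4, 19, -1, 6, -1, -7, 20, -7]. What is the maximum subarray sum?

Using Kadane's algorithm on [12, 13, -4, 19, -1, 6, -1, -7, 20, -7]:

Scanning through the array:
Position 1 (value 13): max_ending_here = 25, max_so_far = 25
Position 2 (value -4): max_ending_here = 21, max_so_far = 25
Position 3 (value 19): max_ending_here = 40, max_so_far = 40
Position 4 (value -1): max_ending_here = 39, max_so_far = 40
Position 5 (value 6): max_ending_here = 45, max_so_far = 45
Position 6 (value -1): max_ending_here = 44, max_so_far = 45
Position 7 (value -7): max_ending_here = 37, max_so_far = 45
Position 8 (value 20): max_ending_here = 57, max_so_far = 57
Position 9 (value -7): max_ending_here = 50, max_so_far = 57

Maximum subarray: [12, 13, -4, 19, -1, 6, -1, -7, 20]
Maximum sum: 57

The maximum subarray is [12, 13, -4, 19, -1, 6, -1, -7, 20] with sum 57. This subarray runs from index 0 to index 8.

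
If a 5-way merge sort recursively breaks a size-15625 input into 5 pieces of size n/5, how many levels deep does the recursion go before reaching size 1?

For divide and conquer with division factor 5:

Problem sizes at each level:
Level 0: 15625
Level 1: 3125
Level 2: 625
Level 3: 125
Level 4: 25
Level 5: 5
Level 6: 1

The root is level 0 and the size-1 base case is level 6 (the tree spans levels 0 through 6, i.e. 7 levels counting the root), so the depth is the number of divisions: log_5(15625) = 6

The recursion tree depth is log_5(15625) = 6. At each level, the problem size is divided by 5, so it takes 6 divisions to reduce to a base case of size 1. The algorithm makes 5 recursive calls at each level.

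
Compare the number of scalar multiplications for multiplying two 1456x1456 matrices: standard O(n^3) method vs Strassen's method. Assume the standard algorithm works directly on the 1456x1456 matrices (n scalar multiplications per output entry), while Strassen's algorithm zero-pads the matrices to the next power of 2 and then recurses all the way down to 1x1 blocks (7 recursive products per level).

Matrix multiplication for 1456x1456 matrices:

Strassen's algorithm requires power-of-2 dimensions. Pad 1456x1456 to 2048x2048 (next power of 2).

Standard algorithm: 1456^3 = 3086626816 multiplications
Strassen's algorithm: 7^(log2(2048)) = 7^11 = 1977326743 multiplications
Savings: 3086626816 - 1977326743 = 1109300073 multiplications

Standard: 3086626816 multiplications (1456^3). Strassen: 1977326743 multiplications (7^11, after padding to 2048x2048). Strassen reduces 8 recursive multiplications to 7 at each level.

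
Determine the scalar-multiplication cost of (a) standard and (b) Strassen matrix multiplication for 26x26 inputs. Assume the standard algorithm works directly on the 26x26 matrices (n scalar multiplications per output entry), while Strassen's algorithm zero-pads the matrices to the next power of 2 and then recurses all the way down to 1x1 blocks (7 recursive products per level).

Matrix multiplication for 26x26 matrices:

Strassen's algorithm requires power-of-2 dimensions. Pad 26x26 to 32x32 (next power of 2).

Standard algorithm: 26^3 = 17576 multiplications
Strassen's algorithm: 7^(log2(32)) = 7^5 = 16807 multiplications
Savings: 17576 - 16807 = 769 multiplications

Standard: 17576 multiplications (26^3). Strassen: 16807 multiplications (7^5, after padding to 32x32). Strassen reduces 8 recursive multiplications to 7 at each level.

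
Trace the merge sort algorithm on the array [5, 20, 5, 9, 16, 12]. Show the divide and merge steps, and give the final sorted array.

Merge sort trace:

Split: [5, 20, 5, 9, 16, 12] -> [5, 20, 5] and [9, 16, 12]
  Split: [5, 20, 5] -> [5] and [20, 5]
    Split: [20, 5] -> [20] and [5]
    Merge: [20] + [5] -> [5, 20]
  Merge: [5] + [5, 20] -> [5, 5, 20]
  Split: [9, 16, 12] -> [9] and [16, 12]
    Split: [16, 12] -> [16] and [12]
    Merge: [16] + [12] -> [12, 16]
  Merge: [9] + [12, 16] -> [9, 12, 16]
Merge: [5, 5, 20] + [9, 12, 16] -> [5, 5, 9, 12, 16, 20]

Final sorted array: [5, 5, 9, 12, 16, 20]

The merge sort proceeds by recursively splitting the array and merging sorted halves.
After all merges, the sorted array is [5, 5, 9, 12, 16, 20].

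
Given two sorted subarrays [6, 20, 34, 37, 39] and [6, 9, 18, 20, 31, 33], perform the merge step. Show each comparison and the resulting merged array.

Merging process:

Compare 6 vs 6: take 6 from left. Merged: [6]
Compare 20 vs 6: take 6 from right. Merged: [6, 6]
Compare 20 vs 9: take 9 from right. Merged: [6, 6, 9]
Compare 20 vs 18: take 18 from right. Merged: [6, 6, 9, 18]
Compare 20 vs 20: take 20 from left. Merged: [6, 6, 9, 18, 20]
Compare 34 vs 20: take 20 from right. Merged: [6, 6, 9, 18, 20, 20]
Compare 34 vs 31: take 31 from right. Merged: [6, 6, 9, 18, 20, 20, 31]
Compare 34 vs 33: take 33 from right. Merged: [6, 6, 9, 18, 20, 20, 31, 33]
Append remaining from left: [34, 37, 39]. Merged: [6, 6, 9, 18, 20, 20, 31, 33, 34, 37, 39]

Final merged array: [6, 6, 9, 18, 20, 20, 31, 33, 34, 37, 39]
Total comparisons: 8

The merged array is [6, 6, 9, 18, 20, 20, 31, 33, 34, 37, 39], requiring 8 comparisons. The merge step runs in O(n) time where n is the total number of elements.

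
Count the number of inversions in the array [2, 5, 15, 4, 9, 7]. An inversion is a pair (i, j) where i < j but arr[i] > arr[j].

Finding inversions in [2, 5, 15, 4, 9, 7]:

(1, 3): arr[1]=5 > arr[3]=4
(2, 3): arr[2]=15 > arr[3]=4
(2, 4): arr[2]=15 > arr[4]=9
(2, 5): arr[2]=15 > arr[5]=7
(4, 5): arr[4]=9 > arr[5]=7

Total inversions: 5

The array has 5 inversion(s): (1,3), (2,3), (2,4), (2,5), (4,5). Each pair (i,j) satisfies i < j and arr[i] > arr[j].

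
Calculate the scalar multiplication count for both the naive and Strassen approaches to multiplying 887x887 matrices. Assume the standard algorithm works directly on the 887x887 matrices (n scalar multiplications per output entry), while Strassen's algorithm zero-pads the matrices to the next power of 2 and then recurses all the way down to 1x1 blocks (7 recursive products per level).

Matrix multiplication for 887x887 matrices:

Strassen's algorithm requires power-of-2 dimensions. Pad 887x887 to 1024x1024 (next power of 2).

Standard algorithm: 887^3 = 697864103 multiplications
Strassen's algorithm: 7^(log2(1024)) = 7^10 = 282475249 multiplications
Savings: 697864103 - 282475249 = 415388854 multiplications

Standard: 697864103 multiplications (887^3). Strassen: 282475249 multiplications (7^10, after padding to 1024x1024). Strassen reduces 8 recursive multiplications to 7 at each level.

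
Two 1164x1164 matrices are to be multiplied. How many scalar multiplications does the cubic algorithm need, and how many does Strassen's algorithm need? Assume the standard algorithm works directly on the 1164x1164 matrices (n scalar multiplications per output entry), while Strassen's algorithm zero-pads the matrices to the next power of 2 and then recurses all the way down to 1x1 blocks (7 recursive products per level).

Matrix multiplication for 1164x1164 matrices:

Strassen's algorithm requires power-of-2 dimensions. Pad 1164x1164 to 2048x2048 (next power of 2).

Standard algorithm: 1164^3 = 1577098944 multiplications
Strassen's algorithm: 7^(log2(2048)) = 7^11 = 1977326743 multiplications
Difference: 1577098944 - 1977326743 = -400227799 (Strassen uses MORE here due to padding overhead — for small or just-over-power-of-2 n, padding can outweigh the per-level savings)

Standard: 1577098944 multiplications (1164^3). Strassen: 1977326743 multiplications (7^11, after padding to 2048x2048). Strassen reduces 8 recursive multiplications to 7 at each level.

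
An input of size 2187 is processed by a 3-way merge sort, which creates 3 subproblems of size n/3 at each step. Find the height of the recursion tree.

For divide and conquer with division factor 3:

Problem sizes at each level:
Level 0: 2187
Level 1: 729
Level 2: 243
Level 3: 81
Level 4: 27
Level 5: 9
Level 6: 3
Level 7: 1

The root is level 0 and the size-1 base case is level 7 (the tree spans levels 0 through 7, i.e. 8 levels counting the root), so the depth is the number of divisions: log_3(2187) = 7

The recursion tree depth is log_3(2187) = 7. At each level, the problem size is divided by 3, so it takes 7 divisions to reduce to a base case of size 1. The algorithm makes 3 recursive calls at each level.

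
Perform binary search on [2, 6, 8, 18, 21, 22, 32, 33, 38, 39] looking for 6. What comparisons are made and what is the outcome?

Binary search for 6 in [2, 6, 8, 18, 21, 22, 32, 33, 38, 39]:

lo=0, hi=9, mid=4, arr[mid]=21 -> 21 > 6, search left half
lo=0, hi=3, mid=1, arr[mid]=6 -> Found target at index 1!

Binary search finds 6 at index 1 after 2 comparisons. The search repeatedly halves the search space by comparing with the middle element.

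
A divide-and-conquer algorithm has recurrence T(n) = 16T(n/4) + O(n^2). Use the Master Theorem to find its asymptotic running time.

Master Theorem for T(n) = 16T(n/4) + O(n^2):

a = 16, b = 4, c = 2
log_b(a) = log_4(16) = 2.0000

Case 2: c = 2 = log_4(16) = 2.0000
T(n) = O(n^2 log n) = O(n^2 log n)

For T(n) = 16T(n/4) + O(n^2): log_4(16) = 2.0000. This is Case 2 of the Master Theorem (c = log_b(a), equal work at all levels), giving O(n^2 log n).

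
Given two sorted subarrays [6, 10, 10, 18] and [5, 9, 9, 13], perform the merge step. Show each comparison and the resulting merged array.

Merging process:

Compare 6 vs 5: take 5 from right. Merged: [5]
Compare 6 vs 9: take 6 from left. Merged: [5, 6]
Compare 10 vs 9: take 9 from right. Merged: [5, 6, 9]
Compare 10 vs 9: take 9 from right. Merged: [5, 6, 9, 9]
Compare 10 vs 13: take 10 from left. Merged: [5, 6, 9, 9, 10]
Compare 10 vs 13: take 10 from left. Merged: [5, 6, 9, 9, 10, 10]
Compare 18 vs 13: take 13 from right. Merged: [5, 6, 9, 9, 10, 10, 13]
Append remaining from left: [18]. Merged: [5, 6, 9, 9, 10, 10, 13, 18]

Final merged array: [5, 6, 9, 9, 10, 10, 13, 18]
Total comparisons: 7

The merged array is [5, 6, 9, 9, 10, 10, 13, 18], requiring 7 comparisons. The merge step runs in O(n) time where n is the total number of elements.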